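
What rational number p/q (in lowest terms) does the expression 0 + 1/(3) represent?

Work from the innermost term outward:
Start with 3.
0 + 1/(3/1) = 0 + 1/3 = 1/3

1/3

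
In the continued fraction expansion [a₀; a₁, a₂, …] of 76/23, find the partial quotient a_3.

76 ÷ 23 → quotient 3, remainder 7
23 ÷ 7 → quotient 3, remainder 2
7 ÷ 2 → quotient 3, remainder 1
2 ÷ 1 → quotient 2, remainder 0

2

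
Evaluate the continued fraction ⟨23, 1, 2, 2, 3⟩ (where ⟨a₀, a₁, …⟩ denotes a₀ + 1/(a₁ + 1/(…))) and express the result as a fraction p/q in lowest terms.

569/24

Build up convergents one term at a time:
a_0 = 23: 23/1
a_1 = 1: 24/1
a_2 = 2: 71/3
a_3 = 2: 166/7
a_4 = 3: 569/24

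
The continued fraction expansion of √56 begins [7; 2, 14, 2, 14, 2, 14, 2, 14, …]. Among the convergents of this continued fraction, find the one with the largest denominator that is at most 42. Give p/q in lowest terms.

a_0 = 7: 7/1  (≤ bound)
a_1 = 2: 15/2  (≤ bound)
a_2 = 14: 217/29  (≤ bound)
a_3 = 2: 449/60  (> 42, stop)

217/29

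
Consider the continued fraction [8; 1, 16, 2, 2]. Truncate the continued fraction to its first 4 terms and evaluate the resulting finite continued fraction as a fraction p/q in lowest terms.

Work from the innermost term outward:
Start with 2.
16 + 1/(2/1) = 16 + 1/2 = 33/2
1 + 1/(33/2) = 1 + 2/33 = 35/33
8 + 1/(35/33) = 8 + 33/35 = 313/35

313/35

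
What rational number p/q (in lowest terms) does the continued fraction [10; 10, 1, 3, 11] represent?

Start with 11.
3 + 1/(11/1) = 3 + 1/11 = 34/11
1 + 1/(34/11) = 1 + 11/34 = 45/34
10 + 1/(45/34) = 10 + 34/45 = 484/45
10 + 1/(484/45) = 10 + 45/484 = 4885/484

4885/484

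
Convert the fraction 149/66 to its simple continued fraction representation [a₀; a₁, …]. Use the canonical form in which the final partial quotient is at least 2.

Repeatedly divide and take the remainder:
149 = 2·66 + 17, so a_0 = 2
66 = 3·17 + 15, so a_1 = 3
17 = 1·15 + 2, so a_2 = 1
15 = 7·2 + 1, so a_3 = 7
2 = 2·1 + 0, so a_4 = 2

[2; 3, 1, 7, 2]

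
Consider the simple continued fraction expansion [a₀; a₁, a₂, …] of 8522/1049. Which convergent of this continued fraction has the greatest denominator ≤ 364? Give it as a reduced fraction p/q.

1901/234

List convergents until the denominator exceeds the bound:
a_0 = 8: 8/1  (≤ bound)
a_1 = 8: 65/8  (≤ bound)
a_2 = 14: 918/113  (≤ bound)
a_3 = 2: 1901/234  (≤ bound)
a_4 = 4: 8522/1049  (> 364, stop)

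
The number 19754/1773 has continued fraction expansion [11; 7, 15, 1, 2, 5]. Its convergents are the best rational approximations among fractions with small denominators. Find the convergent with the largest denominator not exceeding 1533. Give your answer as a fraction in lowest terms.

List convergents until the denominator exceeds the bound:
a_0 = 11: 11/1  (≤ bound)
a_1 = 7: 78/7  (≤ bound)
a_2 = 15: 1181/106  (≤ bound)
a_3 = 1: 1259/113  (≤ bound)
a_4 = 2: 3699/332  (≤ bound)
a_5 = 5: 19754/1773  (> 1533, stop)

3699/332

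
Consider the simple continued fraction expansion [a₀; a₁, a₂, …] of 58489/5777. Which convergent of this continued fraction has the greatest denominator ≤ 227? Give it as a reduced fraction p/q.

2278/225

List convergents until the denominator exceeds the bound:
a_0 = 10: 10/1  (≤ bound)
a_1 = 8: 81/8  (≤ bound)
a_2 = 28: 2278/225  (≤ bound)
a_3 = 1: 2359/233  (> 227, stop)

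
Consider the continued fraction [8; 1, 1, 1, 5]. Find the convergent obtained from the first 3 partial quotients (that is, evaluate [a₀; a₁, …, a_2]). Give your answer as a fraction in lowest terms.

17/2

Start with 1.
1 + 1/(1/1) = 1 + 1/1 = 2/1
8 + 1/(2/1) = 8 + 1/2 = 17/2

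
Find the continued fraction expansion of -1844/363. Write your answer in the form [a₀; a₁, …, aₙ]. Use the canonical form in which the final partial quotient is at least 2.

[-6; 1, 11, 1, 1, 14]

-1844 = -6·363 + 334, so a_0 = -6
363 = 1·334 + 29, so a_1 = 1
334 = 11·29 + 15, so a_2 = 11
29 = 1·15 + 14, so a_3 = 1
15 = 1·14 + 1, so a_4 = 1
14 = 14·1 + 0, so a_5 = 14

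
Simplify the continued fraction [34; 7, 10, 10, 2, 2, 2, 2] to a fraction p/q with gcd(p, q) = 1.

a_0 = 34: 34/1
a_1 = 7: 239/7
a_2 = 10: 2424/71
a_3 = 10: 24479/717
a_4 = 2: 51382/1505
a_5 = 2: 127243/3727
a_6 = 2: 305868/8959
a_7 = 2: 738979/21645

738979/21645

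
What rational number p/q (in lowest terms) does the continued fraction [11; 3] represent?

Start with 3.
11 + 1/(3/1) = 11 + 1/3 = 34/3

34/3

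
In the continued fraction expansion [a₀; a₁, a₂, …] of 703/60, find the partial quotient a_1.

703 = 11·60 + 43, so a_0 = 11
60 = 1·43 + 17, so a_1 = 1

1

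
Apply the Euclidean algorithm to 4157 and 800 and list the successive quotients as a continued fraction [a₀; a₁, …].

Repeatedly divide and take the remainder:
4157 ÷ 800 → quotient 5, remainder 157
800 ÷ 157 → quotient 5, remainder 15
157 ÷ 15 → quotient 10, remainder 7
15 ÷ 7 → quotient 2, remainder 1
7 ÷ 1 → quotient 7, remainder 0

[5; 5, 10, 2, 7]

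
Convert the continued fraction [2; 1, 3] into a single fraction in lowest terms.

11/4

a_0 = 2: 2/1
a_1 = 1: 3/1
a_2 = 3: 11/4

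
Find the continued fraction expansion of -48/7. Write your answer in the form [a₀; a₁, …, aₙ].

-48 ÷ 7 → quotient -7, remainder 1
7 ÷ 1 → quotient 7, remainder 0

[-7; 7]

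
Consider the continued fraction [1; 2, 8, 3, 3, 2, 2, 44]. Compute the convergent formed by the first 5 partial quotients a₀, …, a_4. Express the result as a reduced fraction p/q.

Work from the innermost term outward:
Start with 3.
3 + 1/(3/1) = 3 + 1/3 = 10/3
8 + 1/(10/3) = 8 + 3/10 = 83/10
2 + 1/(83/10) = 2 + 10/83 = 176/83
1 + 1/(176/83) = 1 + 83/176 = 259/176

259/176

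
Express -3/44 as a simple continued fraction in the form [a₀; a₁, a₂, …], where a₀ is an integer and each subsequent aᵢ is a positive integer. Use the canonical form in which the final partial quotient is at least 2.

[-1; 1, 13, 1, 2]

Repeatedly divide and take the remainder:
-3 = -1·44 + 41, so a_0 = -1
44 = 1·41 + 3, so a_1 = 1
41 = 13·3 + 2, so a_2 = 13
3 = 1·2 + 1, so a_3 = 1
2 = 2·1 + 0, so a_4 = 2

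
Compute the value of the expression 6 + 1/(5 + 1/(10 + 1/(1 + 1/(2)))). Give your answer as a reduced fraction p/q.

1010/163

a_0 = 6: 6/1
a_1 = 5: 31/5
a_2 = 10: 316/51
a_3 = 1: 347/56
a_4 = 2: 1010/163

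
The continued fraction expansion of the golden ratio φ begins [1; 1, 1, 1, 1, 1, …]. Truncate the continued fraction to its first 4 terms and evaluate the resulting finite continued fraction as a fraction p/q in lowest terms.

5/3

Start with 1.
1 + 1/(1/1) = 1 + 1/1 = 2/1
1 + 1/(2/1) = 1 + 1/2 = 3/2
1 + 1/(3/2) = 1 + 2/3 = 5/3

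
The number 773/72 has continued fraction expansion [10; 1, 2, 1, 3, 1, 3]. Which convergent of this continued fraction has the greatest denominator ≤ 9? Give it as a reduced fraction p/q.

List convergents until the denominator exceeds the bound:
a_0 = 10: 10/1  (≤ bound)
a_1 = 1: 11/1  (≤ bound)
a_2 = 2: 32/3  (≤ bound)
a_3 = 1: 43/4  (≤ bound)
a_4 = 3: 161/15  (> 9, stop)

43/4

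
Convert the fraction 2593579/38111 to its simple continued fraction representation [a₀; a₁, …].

[68; 18, 1, 3, 4, 59, 2]

2593579 ÷ 38111 → quotient 68, remainder 2031
38111 ÷ 2031 → quotient 18, remainder 1553
2031 ÷ 1553 → quotient 1, remainder 478
1553 ÷ 478 → quotient 3, remainder 119
478 ÷ 119 → quotient 4, remainder 2
119 ÷ 2 → quotient 59, remainder 1
2 ÷ 1 → quotient 2, remainder 0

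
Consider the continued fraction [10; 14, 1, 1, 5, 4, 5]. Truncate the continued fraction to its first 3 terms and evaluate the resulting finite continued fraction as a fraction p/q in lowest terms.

151/15

Start with 1.
14 + 1/(1/1) = 14 + 1/1 = 15/1
10 + 1/(15/1) = 10 + 1/15 = 151/15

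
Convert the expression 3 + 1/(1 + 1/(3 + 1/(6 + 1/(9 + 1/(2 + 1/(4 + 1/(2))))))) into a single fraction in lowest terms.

Start with 2.
4 + 1/(2/1) = 4 + 1/2 = 9/2
2 + 1/(9/2) = 2 + 2/9 = 20/9
9 + 1/(20/9) = 9 + 9/20 = 189/20
6 + 1/(189/20) = 6 + 20/189 = 1154/189
3 + 1/(1154/189) = 3 + 189/1154 = 3651/1154
1 + 1/(3651/1154) = 1 + 1154/3651 = 4805/3651
3 + 1/(4805/3651) = 3 + 3651/4805 = 18066/4805

18066/4805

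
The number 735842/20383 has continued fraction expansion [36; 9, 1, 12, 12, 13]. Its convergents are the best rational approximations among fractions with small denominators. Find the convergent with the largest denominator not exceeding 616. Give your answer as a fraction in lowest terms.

List convergents until the denominator exceeds the bound:
a_0 = 36: 36/1  (≤ bound)
a_1 = 9: 325/9  (≤ bound)
a_2 = 1: 361/10  (≤ bound)
a_3 = 12: 4657/129  (≤ bound)
a_4 = 12: 56245/1558  (> 616, stop)

4657/129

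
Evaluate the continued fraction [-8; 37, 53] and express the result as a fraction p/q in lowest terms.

Compute successive convergents:
a_0 = -8: -8/1
a_1 = 37: -295/37
a_2 = 53: -15643/1962

-15643/1962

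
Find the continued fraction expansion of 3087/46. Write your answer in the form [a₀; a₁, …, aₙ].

3087 ÷ 46 → quotient 67, remainder 5
46 ÷ 5 → quotient 9, remainder 1
5 ÷ 1 → quotient 5, remainder 0

[67; 9, 5]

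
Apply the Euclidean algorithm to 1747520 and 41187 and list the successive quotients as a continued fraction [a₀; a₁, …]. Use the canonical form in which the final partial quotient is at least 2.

Repeatedly divide and take the remainder:
1747520 = 42·41187 + 17666, so a_0 = 42
41187 = 2·17666 + 5855, so a_1 = 2
17666 = 3·5855 + 101, so a_2 = 3
5855 = 57·101 + 98, so a_3 = 57
101 = 1·98 + 3, so a_4 = 1
98 = 32·3 + 2, so a_5 = 32
3 = 1·2 + 1, so a_6 = 1
2 = 2·1 + 0, so a_7 = 2

[42; 2, 3, 57, 1, 32, 1, 2]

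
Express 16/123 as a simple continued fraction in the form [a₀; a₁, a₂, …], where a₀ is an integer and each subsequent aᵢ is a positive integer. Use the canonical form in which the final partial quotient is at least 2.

Apply division with remainder until the remainder is 0:
16 = 0·123 + 16, so a_0 = 0
123 = 7·16 + 11, so a_1 = 7
16 = 1·11 + 5, so a_2 = 1
11 = 2·5 + 1, so a_3 = 2
5 = 5·1 + 0, so a_4 = 5

[0; 7, 1, 2, 5]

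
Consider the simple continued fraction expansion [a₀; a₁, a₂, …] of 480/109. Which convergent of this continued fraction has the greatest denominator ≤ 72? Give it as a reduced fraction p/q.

List convergents until the denominator exceeds the bound:
a_0 = 4: 4/1  (≤ bound)
a_1 = 2: 9/2  (≤ bound)
a_2 = 2: 22/5  (≤ bound)
a_3 = 10: 229/52  (≤ bound)
a_4 = 2: 480/109  (> 72, stop)

229/52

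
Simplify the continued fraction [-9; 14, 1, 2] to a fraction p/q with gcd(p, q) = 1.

Use the convergent recurrence hₖ = aₖ·hₖ₋₁ + hₖ₋₂ (and likewise for the denominators kₖ):
a_0 = -9: -9/1
a_1 = 14: -125/14
a_2 = 1: -134/15
a_3 = 2: -393/44

-393/44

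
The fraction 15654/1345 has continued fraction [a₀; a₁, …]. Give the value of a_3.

⌊15654/1345⌋ = 11, remainder 859
⌊1345/859⌋ = 1, remainder 486
⌊859/486⌋ = 1, remainder 373
⌊486/373⌋ = 1, remainder 113

1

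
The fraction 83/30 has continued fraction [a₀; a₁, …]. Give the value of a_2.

3

Apply division with remainder until the remainder is 0:
83 = 2·30 + 23, so a_0 = 2
30 = 1·23 + 7, so a_1 = 1
23 = 3·7 + 2, so a_2 = 3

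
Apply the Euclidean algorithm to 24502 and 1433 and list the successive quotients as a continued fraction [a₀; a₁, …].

[17; 10, 6, 7, 1, 2]

Run the Euclidean algorithm, recording each quotient:
24502 = 17·1433 + 141, so a_0 = 17
1433 = 10·141 + 23, so a_1 = 10
141 = 6·23 + 3, so a_2 = 6
23 = 7·3 + 2, so a_3 = 7
3 = 1·2 + 1, so a_4 = 1
2 = 2·1 + 0, so a_5 = 2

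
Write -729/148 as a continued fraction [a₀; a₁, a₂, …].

Repeatedly divide and take the remainder:
⌊-729/148⌋ = -5, remainder 11
⌊148/11⌋ = 13, remainder 5
⌊11/5⌋ = 2, remainder 1
⌊5/1⌋ = 5, remainder 0

[-5; 13, 2, 5]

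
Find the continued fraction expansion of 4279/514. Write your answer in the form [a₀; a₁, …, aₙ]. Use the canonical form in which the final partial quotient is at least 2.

4279 ÷ 514 → quotient 8, remainder 167
514 ÷ 167 → quotient 3, remainder 13
167 ÷ 13 → quotient 12, remainder 11
13 ÷ 11 → quotient 1, remainder 2
11 ÷ 2 → quotient 5, remainder 1
2 ÷ 1 → quotient 2, remainder 0

[8; 3, 12, 1, 5, 2]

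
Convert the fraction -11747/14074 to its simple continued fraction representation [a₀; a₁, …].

[-1; 6, 20, 1, 3, 2, 12]

-11747 = -1·14074 + 2327, so a_0 = -1
14074 = 6·2327 + 112, so a_1 = 6
2327 = 20·112 + 87, so a_2 = 20
112 = 1·87 + 25, so a_3 = 1
87 = 3·25 + 12, so a_4 = 3
25 = 2·12 + 1, so a_5 = 2
12 = 12·1 + 0, so a_6 = 12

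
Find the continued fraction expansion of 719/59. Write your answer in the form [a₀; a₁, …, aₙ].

719 ÷ 59 → quotient 12, remainder 11
59 ÷ 11 → quotient 5, remainder 4
11 ÷ 4 → quotient 2, remainder 3
4 ÷ 3 → quotient 1, remainder 1
3 ÷ 1 → quotient 3, remainder 0

[12; 5, 2, 1, 3]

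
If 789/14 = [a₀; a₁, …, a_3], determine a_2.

Repeatedly divide and take the remainder:
⌊789/14⌋ = 56, remainder 5
⌊14/5⌋ = 2, remainder 4
⌊5/4⌋ = 1, remainder 1

1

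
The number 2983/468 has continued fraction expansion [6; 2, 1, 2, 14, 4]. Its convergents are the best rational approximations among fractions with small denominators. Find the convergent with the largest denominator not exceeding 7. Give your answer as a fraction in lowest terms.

19/3

List convergents until the denominator exceeds the bound:
a_0 = 6: 6/1  (≤ bound)
a_1 = 2: 13/2  (≤ bound)
a_2 = 1: 19/3  (≤ bound)
a_3 = 2: 51/8  (> 7, stop)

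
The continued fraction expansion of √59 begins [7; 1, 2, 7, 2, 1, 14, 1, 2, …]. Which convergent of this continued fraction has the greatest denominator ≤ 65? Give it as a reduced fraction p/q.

361/47

a_0 = 7: 7/1  (≤ bound)
a_1 = 1: 8/1  (≤ bound)
a_2 = 2: 23/3  (≤ bound)
a_3 = 7: 169/22  (≤ bound)
a_4 = 2: 361/47  (≤ bound)
a_5 = 1: 530/69  (> 65, stop)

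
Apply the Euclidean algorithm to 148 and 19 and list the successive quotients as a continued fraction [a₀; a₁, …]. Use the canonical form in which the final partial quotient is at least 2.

[7; 1, 3, 1, 3]

Run the Euclidean algorithm, recording each quotient:
⌊148/19⌋ = 7, remainder 15
⌊19/15⌋ = 1, remainder 4
⌊15/4⌋ = 3, remainder 3
⌊4/3⌋ = 1, remainder 1
⌊3/1⌋ = 3, remainder 0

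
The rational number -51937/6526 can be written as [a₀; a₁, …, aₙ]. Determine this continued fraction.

-51937 ÷ 6526 → quotient -8, remainder 271
6526 ÷ 271 → quotient 24, remainder 22
271 ÷ 22 → quotient 12, remainder 7
22 ÷ 7 → quotient 3, remainder 1
7 ÷ 1 → quotient 7, remainder 0

[-8; 24, 12, 3, 7]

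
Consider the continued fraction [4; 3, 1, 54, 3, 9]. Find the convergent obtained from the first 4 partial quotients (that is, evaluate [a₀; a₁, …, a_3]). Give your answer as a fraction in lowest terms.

Collapse the nested fraction from the inside out:
Start with 54.
1 + 1/(54/1) = 1 + 1/54 = 55/54
3 + 1/(55/54) = 3 + 54/55 = 219/55
4 + 1/(219/55) = 4 + 55/219 = 931/219

931/219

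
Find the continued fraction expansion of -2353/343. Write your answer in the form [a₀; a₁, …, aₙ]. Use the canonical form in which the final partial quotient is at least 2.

[-7; 7, 6, 1, 6]

Repeatedly divide and take the remainder:
-2353 = -7·343 + 48, so a_0 = -7
343 = 7·48 + 7, so a_1 = 7
48 = 6·7 + 6, so a_2 = 6
7 = 1·6 + 1, so a_3 = 1
6 = 6·1 + 0, so a_4 = 6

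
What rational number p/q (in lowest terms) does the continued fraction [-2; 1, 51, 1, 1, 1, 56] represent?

a_0 = -2: -2/1
a_1 = 1: -1/1
a_2 = 51: -53/52
a_3 = 1: -54/53
a_4 = 1: -107/105
a_5 = 1: -161/158
a_6 = 56: -9123/8953

-9123/8953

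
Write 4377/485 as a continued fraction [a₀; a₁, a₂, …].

[9; 40, 2, 2, 2]

⌊4377/485⌋ = 9, remainder 12
⌊485/12⌋ = 40, remainder 5
⌊12/5⌋ = 2, remainder 2
⌊5/2⌋ = 2, remainder 1
⌊2/1⌋ = 2, remainder 0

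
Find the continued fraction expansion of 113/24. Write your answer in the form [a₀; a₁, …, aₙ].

[4; 1, 2, 2, 3]

113 = 4·24 + 17, so a_0 = 4
24 = 1·17 + 7, so a_1 = 1
17 = 2·7 + 3, so a_2 = 2
7 = 2·3 + 1, so a_3 = 2
3 = 3·1 + 0, so a_4 = 3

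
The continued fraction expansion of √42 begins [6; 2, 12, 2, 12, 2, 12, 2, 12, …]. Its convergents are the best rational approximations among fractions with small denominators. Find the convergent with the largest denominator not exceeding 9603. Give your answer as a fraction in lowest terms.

8749/1350

a_0 = 6: 6/1  (≤ bound)
a_1 = 2: 13/2  (≤ bound)
a_2 = 12: 162/25  (≤ bound)
a_3 = 2: 337/52  (≤ bound)
a_4 = 12: 4206/649  (≤ bound)
a_5 = 2: 8749/1350  (≤ bound)
a_6 = 12: 109194/16849  (> 9603, stop)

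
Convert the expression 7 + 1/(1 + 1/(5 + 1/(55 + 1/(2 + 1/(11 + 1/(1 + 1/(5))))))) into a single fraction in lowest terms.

387101/49414

Collapse the nested fraction from the inside out:
Start with 5.
1 + 1/(5/1) = 1 + 1/5 = 6/5
11 + 1/(6/5) = 11 + 5/6 = 71/6
2 + 1/(71/6) = 2 + 6/71 = 148/71
55 + 1/(148/71) = 55 + 71/148 = 8211/148
5 + 1/(8211/148) = 5 + 148/8211 = 41203/8211
1 + 1/(41203/8211) = 1 + 8211/41203 = 49414/41203
7 + 1/(49414/41203) = 7 + 41203/49414 = 387101/49414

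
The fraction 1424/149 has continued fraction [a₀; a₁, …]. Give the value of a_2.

⌊1424/149⌋ = 9, remainder 83
⌊149/83⌋ = 1, remainder 66
⌊83/66⌋ = 1, remainder 17

1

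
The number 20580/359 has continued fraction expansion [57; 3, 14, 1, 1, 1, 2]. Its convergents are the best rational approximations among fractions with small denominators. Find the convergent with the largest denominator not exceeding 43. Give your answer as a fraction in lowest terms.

2465/43

a_0 = 57: 57/1  (≤ bound)
a_1 = 3: 172/3  (≤ bound)
a_2 = 14: 2465/43  (≤ bound)
a_3 = 1: 2637/46  (> 43, stop)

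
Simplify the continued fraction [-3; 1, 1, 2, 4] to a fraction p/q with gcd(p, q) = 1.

-53/22

a_0 = -3: -3/1
a_1 = 1: -2/1
a_2 = 1: -5/2
a_3 = 2: -12/5
a_4 = 4: -53/22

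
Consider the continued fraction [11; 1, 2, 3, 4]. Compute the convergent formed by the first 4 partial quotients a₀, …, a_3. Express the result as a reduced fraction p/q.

Start with 3.
2 + 1/(3/1) = 2 + 1/3 = 7/3
1 + 1/(7/3) = 1 + 3/7 = 10/7
11 + 1/(10/7) = 11 + 7/10 = 117/10

117/10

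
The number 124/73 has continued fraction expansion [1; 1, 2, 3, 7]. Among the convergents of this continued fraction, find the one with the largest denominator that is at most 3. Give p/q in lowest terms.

5/3

List convergents until the denominator exceeds the bound:
a_0 = 1: 1/1  (≤ bound)
a_1 = 1: 2/1  (≤ bound)
a_2 = 2: 5/3  (≤ bound)
a_3 = 3: 17/10  (> 3, stop)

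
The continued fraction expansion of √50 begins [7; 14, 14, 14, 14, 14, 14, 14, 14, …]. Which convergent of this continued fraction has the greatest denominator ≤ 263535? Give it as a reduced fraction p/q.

List convergents until the denominator exceeds the bound:
a_0 = 7: 7/1  (≤ bound)
a_1 = 14: 99/14  (≤ bound)
a_2 = 14: 1393/197  (≤ bound)
a_3 = 14: 19601/2772  (≤ bound)
a_4 = 14: 275807/39005  (≤ bound)
a_5 = 14: 3880899/548842  (> 263535, stop)

275807/39005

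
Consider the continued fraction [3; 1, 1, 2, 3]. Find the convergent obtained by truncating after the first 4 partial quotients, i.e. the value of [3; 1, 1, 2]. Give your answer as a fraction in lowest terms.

Compute successive convergents:
a_0 = 3: 3/1
a_1 = 1: 4/1
a_2 = 1: 7/2
a_3 = 2: 18/5

18/5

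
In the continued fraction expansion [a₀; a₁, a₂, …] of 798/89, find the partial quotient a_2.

28

798 ÷ 89 → quotient 8, remainder 86
89 ÷ 86 → quotient 1, remainder 3
86 ÷ 3 → quotient 28, remainder 2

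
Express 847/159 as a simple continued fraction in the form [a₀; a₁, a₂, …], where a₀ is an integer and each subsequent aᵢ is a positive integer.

Repeatedly divide and take the remainder:
⌊847/159⌋ = 5, remainder 52
⌊159/52⌋ = 3, remainder 3
⌊52/3⌋ = 17, remainder 1
⌊3/1⌋ = 3, remainder 0

[5; 3, 17, 3]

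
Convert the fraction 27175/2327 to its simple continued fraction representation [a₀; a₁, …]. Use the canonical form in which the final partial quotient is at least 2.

[11; 1, 2, 9, 2, 1, 3, 7]

⌊27175/2327⌋ = 11, remainder 1578
⌊2327/1578⌋ = 1, remainder 749
⌊1578/749⌋ = 2, remainder 80
⌊749/80⌋ = 9, remainder 29
⌊80/29⌋ = 2, remainder 22
⌊29/22⌋ = 1, remainder 7
⌊22/7⌋ = 3, remainder 1
⌊7/1⌋ = 7, remainder 0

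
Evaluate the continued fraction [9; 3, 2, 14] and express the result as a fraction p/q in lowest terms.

a_0 = 9: 9/1
a_1 = 3: 28/3
a_2 = 2: 65/7
a_3 = 14: 938/101

938/101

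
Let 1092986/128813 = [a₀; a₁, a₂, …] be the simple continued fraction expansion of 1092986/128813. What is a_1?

1092986 ÷ 128813 → quotient 8, remainder 62482
128813 ÷ 62482 → quotient 2, remainder 3849

2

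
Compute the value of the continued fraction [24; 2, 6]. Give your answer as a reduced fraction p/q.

318/13

Start with 6.
2 + 1/(6/1) = 2 + 1/6 = 13/6
24 + 1/(13/6) = 24 + 6/13 = 318/13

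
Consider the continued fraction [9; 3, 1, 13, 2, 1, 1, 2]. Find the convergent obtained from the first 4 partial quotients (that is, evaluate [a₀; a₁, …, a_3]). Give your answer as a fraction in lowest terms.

Start with 13.
1 + 1/(13/1) = 1 + 1/13 = 14/13
3 + 1/(14/13) = 3 + 13/14 = 55/14
9 + 1/(55/14) = 9 + 14/55 = 509/55

509/55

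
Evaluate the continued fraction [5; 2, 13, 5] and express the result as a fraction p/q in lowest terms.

751/137

Use the convergent recurrence hₖ = aₖ·hₖ₋₁ + hₖ₋₂ (and likewise for the denominators kₖ):
a_0 = 5: 5/1
a_1 = 2: 11/2
a_2 = 13: 148/27
a_3 = 5: 751/137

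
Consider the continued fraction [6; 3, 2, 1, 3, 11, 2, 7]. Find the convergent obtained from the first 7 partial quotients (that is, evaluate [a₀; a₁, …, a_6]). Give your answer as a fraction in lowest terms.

Start with 2.
11 + 1/(2/1) = 11 + 1/2 = 23/2
3 + 1/(23/2) = 3 + 2/23 = 71/23
1 + 1/(71/23) = 1 + 23/71 = 94/71
2 + 1/(94/71) = 2 + 71/94 = 259/94
3 + 1/(259/94) = 3 + 94/259 = 871/259
6 + 1/(871/259) = 6 + 259/871 = 5485/871

5485/871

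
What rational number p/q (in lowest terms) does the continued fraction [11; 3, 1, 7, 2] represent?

743/66

Compute successive convergents:
a_0 = 11: 11/1
a_1 = 3: 34/3
a_2 = 1: 45/4
a_3 = 7: 349/31
a_4 = 2: 743/66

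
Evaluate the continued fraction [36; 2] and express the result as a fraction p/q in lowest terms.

Start with 2.
36 + 1/(2/1) = 36 + 1/2 = 73/2

73/2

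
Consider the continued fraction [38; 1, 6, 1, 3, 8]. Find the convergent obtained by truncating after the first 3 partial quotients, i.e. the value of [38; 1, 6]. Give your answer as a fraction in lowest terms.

a_0 = 38: 38/1
a_1 = 1: 39/1
a_2 = 6: 272/7

272/7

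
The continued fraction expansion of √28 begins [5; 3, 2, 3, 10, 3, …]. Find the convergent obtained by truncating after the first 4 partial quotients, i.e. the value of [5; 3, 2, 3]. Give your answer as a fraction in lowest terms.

127/24

a_0 = 5: 5/1
a_1 = 3: 16/3
a_2 = 2: 37/7
a_3 = 3: 127/24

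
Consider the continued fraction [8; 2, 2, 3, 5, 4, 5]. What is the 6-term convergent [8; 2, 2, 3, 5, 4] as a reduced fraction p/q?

3171/377

Start with 4.
5 + 1/(4/1) = 5 + 1/4 = 21/4
3 + 1/(21/4) = 3 + 4/21 = 67/21
2 + 1/(67/21) = 2 + 21/67 = 155/67
2 + 1/(155/67) = 2 + 67/155 = 377/155
8 + 1/(377/155) = 8 + 155/377 = 3171/377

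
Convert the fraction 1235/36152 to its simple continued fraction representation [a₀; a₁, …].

1235 = 0·36152 + 1235, so a_0 = 0
36152 = 29·1235 + 337, so a_1 = 29
1235 = 3·337 + 224, so a_2 = 3
337 = 1·224 + 113, so a_3 = 1
224 = 1·113 + 111, so a_4 = 1
113 = 1·111 + 2, so a_5 = 1
111 = 55·2 + 1, so a_6 = 55
2 = 2·1 + 0, so a_7 = 2

[0; 29, 3, 1, 1, 1, 55, 2]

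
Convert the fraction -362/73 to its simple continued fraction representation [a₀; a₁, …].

[-5; 24, 3]

⌊-362/73⌋ = -5, remainder 3
⌊73/3⌋ = 24, remainder 1
⌊3/1⌋ = 3, remainder 0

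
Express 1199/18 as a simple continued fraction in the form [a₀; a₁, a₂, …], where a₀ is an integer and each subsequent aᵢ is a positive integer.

Run the Euclidean algorithm, recording each quotient:
1199 ÷ 18 → quotient 66, remainder 11
18 ÷ 11 → quotient 1, remainder 7
11 ÷ 7 → quotient 1, remainder 4
7 ÷ 4 → quotient 1, remainder 3
4 ÷ 3 → quotient 1, remainder 1
3 ÷ 1 → quotient 3, remainder 0

[66; 1, 1, 1, 1, 3]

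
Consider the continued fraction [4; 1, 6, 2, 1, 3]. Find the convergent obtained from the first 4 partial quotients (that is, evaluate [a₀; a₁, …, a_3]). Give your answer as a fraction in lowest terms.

Starting at the tail and folding back:
Start with 2.
6 + 1/(2/1) = 6 + 1/2 = 13/2
1 + 1/(13/2) = 1 + 2/13 = 15/13
4 + 1/(15/13) = 4 + 13/15 = 73/15

73/15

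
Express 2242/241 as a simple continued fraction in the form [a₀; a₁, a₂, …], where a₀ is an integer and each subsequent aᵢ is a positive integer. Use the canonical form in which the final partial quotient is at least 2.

⌊2242/241⌋ = 9, remainder 73
⌊241/73⌋ = 3, remainder 22
⌊73/22⌋ = 3, remainder 7
⌊22/7⌋ = 3, remainder 1
⌊7/1⌋ = 7, remainder 0

[9; 3, 3, 3, 7]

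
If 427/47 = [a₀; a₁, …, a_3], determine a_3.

3

Apply division with remainder until the remainder is 0:
427 ÷ 47 → quotient 9, remainder 4
47 ÷ 4 → quotient 11, remainder 3
4 ÷ 3 → quotient 1, remainder 1
3 ÷ 1 → quotient 3, remainder 0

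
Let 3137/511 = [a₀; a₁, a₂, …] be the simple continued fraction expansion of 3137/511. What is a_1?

Apply division with remainder until the remainder is 0:
3137 = 6·511 + 71, so a_0 = 6
511 = 7·71 + 14, so a_1 = 7

7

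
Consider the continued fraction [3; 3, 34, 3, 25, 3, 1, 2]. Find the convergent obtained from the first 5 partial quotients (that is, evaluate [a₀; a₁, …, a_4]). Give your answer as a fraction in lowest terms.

Use the convergent recurrence hₖ = aₖ·hₖ₋₁ + hₖ₋₂ (and likewise for the denominators kₖ):
a_0 = 3: 3/1
a_1 = 3: 10/3
a_2 = 34: 343/103
a_3 = 3: 1039/312
a_4 = 25: 26318/7903

26318/7903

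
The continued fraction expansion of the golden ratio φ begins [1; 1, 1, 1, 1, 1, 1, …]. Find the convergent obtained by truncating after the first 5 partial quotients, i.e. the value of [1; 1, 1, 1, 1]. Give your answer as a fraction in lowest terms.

8/5

Start with 1.
1 + 1/(1/1) = 1 + 1/1 = 2/1
1 + 1/(2/1) = 1 + 1/2 = 3/2
1 + 1/(3/2) = 1 + 2/3 = 5/3
1 + 1/(5/3) = 1 + 3/5 = 8/5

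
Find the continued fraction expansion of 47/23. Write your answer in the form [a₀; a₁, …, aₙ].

[2; 23]

Repeatedly divide and take the remainder:
⌊47/23⌋ = 2, remainder 1
⌊23/1⌋ = 23, remainder 0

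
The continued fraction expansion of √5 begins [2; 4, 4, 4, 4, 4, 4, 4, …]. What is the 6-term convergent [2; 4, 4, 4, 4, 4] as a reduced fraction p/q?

Start with 4.
4 + 1/(4/1) = 4 + 1/4 = 17/4
4 + 1/(17/4) = 4 + 4/17 = 72/17
4 + 1/(72/17) = 4 + 17/72 = 305/72
4 + 1/(305/72) = 4 + 72/305 = 1292/305
2 + 1/(1292/305) = 2 + 305/1292 = 2889/1292

2889/1292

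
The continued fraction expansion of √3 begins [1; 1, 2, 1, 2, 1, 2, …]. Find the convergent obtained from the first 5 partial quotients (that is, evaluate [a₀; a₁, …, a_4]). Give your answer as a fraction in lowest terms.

19/11

Start with 2.
1 + 1/(2/1) = 1 + 1/2 = 3/2
2 + 1/(3/2) = 2 + 2/3 = 8/3
1 + 1/(8/3) = 1 + 3/8 = 11/8
1 + 1/(11/8) = 1 + 8/11 = 19/11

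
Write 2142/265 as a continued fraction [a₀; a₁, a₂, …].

Apply division with remainder until the remainder is 0:
⌊2142/265⌋ = 8, remainder 22
⌊265/22⌋ = 12, remainder 1
⌊22/1⌋ = 22, remainder 0

[8; 12, 22]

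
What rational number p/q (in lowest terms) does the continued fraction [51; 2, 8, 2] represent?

Start with 2.
8 + 1/(2/1) = 8 + 1/2 = 17/2
2 + 1/(17/2) = 2 + 2/17 = 36/17
51 + 1/(36/17) = 51 + 17/36 = 1853/36

1853/36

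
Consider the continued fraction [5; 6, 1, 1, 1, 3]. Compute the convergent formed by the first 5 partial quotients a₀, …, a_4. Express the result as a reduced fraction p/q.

103/20

Collapse the nested fraction from the inside out:
Start with 1.
1 + 1/(1/1) = 1 + 1/1 = 2/1
1 + 1/(2/1) = 1 + 1/2 = 3/2
6 + 1/(3/2) = 6 + 2/3 = 20/3
5 + 1/(20/3) = 5 + 3/20 = 103/20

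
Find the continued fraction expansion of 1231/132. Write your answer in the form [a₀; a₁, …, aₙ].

1231 = 9·132 + 43, so a_0 = 9
132 = 3·43 + 3, so a_1 = 3
43 = 14·3 + 1, so a_2 = 14
3 = 3·1 + 0, so a_3 = 3

[9; 3, 14, 3]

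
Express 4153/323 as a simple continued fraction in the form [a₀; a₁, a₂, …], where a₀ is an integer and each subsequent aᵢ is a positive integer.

[12; 1, 6, 46]

4153 = 12·323 + 277, so a_0 = 12
323 = 1·277 + 46, so a_1 = 1
277 = 6·46 + 1, so a_2 = 6
46 = 46·1 + 0, so a_3 = 46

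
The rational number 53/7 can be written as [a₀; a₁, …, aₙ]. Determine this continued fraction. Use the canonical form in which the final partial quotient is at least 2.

[7; 1, 1, 3]

53 = 7·7 + 4, so a_0 = 7
7 = 1·4 + 3, so a_1 = 1
4 = 1·3 + 1, so a_2 = 1
3 = 3·1 + 0, so a_3 = 3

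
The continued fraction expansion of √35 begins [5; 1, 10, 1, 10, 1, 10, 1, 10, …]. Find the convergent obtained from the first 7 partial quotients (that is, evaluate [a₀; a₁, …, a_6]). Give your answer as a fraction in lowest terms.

9235/1561

Start with 10.
1 + 1/(10/1) = 1 + 1/10 = 11/10
10 + 1/(11/10) = 10 + 10/11 = 120/11
1 + 1/(120/11) = 1 + 11/120 = 131/120
10 + 1/(131/120) = 10 + 120/131 = 1430/131
1 + 1/(1430/131) = 1 + 131/1430 = 1561/1430
5 + 1/(1561/1430) = 5 + 1430/1561 = 9235/1561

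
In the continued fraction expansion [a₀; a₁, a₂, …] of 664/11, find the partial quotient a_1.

2

Repeatedly divide and take the remainder:
⌊664/11⌋ = 60, remainder 4
⌊11/4⌋ = 2, remainder 3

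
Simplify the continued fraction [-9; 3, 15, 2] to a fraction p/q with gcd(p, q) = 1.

-824/95

Build up convergents one term at a time:
a_0 = -9: -9/1
a_1 = 3: -26/3
a_2 = 15: -399/46
a_3 = 2: -824/95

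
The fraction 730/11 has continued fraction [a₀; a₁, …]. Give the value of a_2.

1

Apply division with remainder until the remainder is 0:
⌊730/11⌋ = 66, remainder 4
⌊11/4⌋ = 2, remainder 3
⌊4/3⌋ = 1, remainder 1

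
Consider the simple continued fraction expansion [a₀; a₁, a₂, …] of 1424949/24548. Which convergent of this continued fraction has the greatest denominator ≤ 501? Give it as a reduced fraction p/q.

17124/295

a_0 = 58: 58/1  (≤ bound)
a_1 = 21: 1219/21  (≤ bound)
a_2 = 14: 17124/295  (≤ bound)
a_3 = 27: 463567/7986  (> 501, stop)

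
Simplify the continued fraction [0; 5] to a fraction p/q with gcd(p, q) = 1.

a_0 = 0: 0/1
a_1 = 5: 1/5

1/5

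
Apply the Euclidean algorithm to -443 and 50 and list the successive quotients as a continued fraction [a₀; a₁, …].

[-9; 7, 7]

⌊-443/50⌋ = -9, remainder 7
⌊50/7⌋ = 7, remainder 1
⌊7/1⌋ = 7, remainder 0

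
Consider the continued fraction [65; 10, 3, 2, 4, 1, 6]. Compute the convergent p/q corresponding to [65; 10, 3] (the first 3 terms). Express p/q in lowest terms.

2018/31

Compute successive convergents:
a_0 = 65: 65/1
a_1 = 10: 651/10
a_2 = 3: 2018/31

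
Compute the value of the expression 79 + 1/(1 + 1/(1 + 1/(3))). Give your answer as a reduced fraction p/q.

Starting at the tail and folding back:
Start with 3.
1 + 1/(3/1) = 1 + 1/3 = 4/3
1 + 1/(4/3) = 1 + 3/4 = 7/4
79 + 1/(7/4) = 79 + 4/7 = 557/7

557/7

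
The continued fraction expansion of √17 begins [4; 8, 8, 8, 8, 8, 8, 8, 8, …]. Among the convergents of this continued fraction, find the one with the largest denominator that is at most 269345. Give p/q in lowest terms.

a_0 = 4: 4/1  (≤ bound)
a_1 = 8: 33/8  (≤ bound)
a_2 = 8: 268/65  (≤ bound)
a_3 = 8: 2177/528  (≤ bound)
a_4 = 8: 17684/4289  (≤ bound)
a_5 = 8: 143649/34840  (≤ bound)
a_6 = 8: 1166876/283009  (> 269345, stop)

143649/34840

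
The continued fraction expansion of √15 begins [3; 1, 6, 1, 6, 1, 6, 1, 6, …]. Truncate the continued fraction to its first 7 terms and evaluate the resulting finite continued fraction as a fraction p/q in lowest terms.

a_0 = 3: 3/1
a_1 = 1: 4/1
a_2 = 6: 27/7
a_3 = 1: 31/8
a_4 = 6: 213/55
a_5 = 1: 244/63
a_6 = 6: 1677/433

1677/433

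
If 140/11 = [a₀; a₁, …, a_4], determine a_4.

Run the Euclidean algorithm, recording each quotient:
140 = 12·11 + 8, so a_0 = 12
11 = 1·8 + 3, so a_1 = 1
8 = 2·3 + 2, so a_2 = 2
3 = 1·2 + 1, so a_3 = 1
2 = 2·1 + 0, so a_4 = 2

2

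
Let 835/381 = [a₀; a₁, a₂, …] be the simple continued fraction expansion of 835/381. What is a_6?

2

835 ÷ 381 → quotient 2, remainder 73
381 ÷ 73 → quotient 5, remainder 16
73 ÷ 16 → quotient 4, remainder 9
16 ÷ 9 → quotient 1, remainder 7
9 ÷ 7 → quotient 1, remainder 2
7 ÷ 2 → quotient 3, remainder 1
2 ÷ 1 → quotient 2, remainder 0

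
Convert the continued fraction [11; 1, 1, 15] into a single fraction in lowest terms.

a_0 = 11: 11/1
a_1 = 1: 12/1
a_2 = 1: 23/2
a_3 = 15: 357/31

357/31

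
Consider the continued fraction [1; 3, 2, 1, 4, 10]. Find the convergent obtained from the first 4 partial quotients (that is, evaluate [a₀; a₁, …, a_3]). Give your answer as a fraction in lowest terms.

a_0 = 1: 1/1
a_1 = 3: 4/3
a_2 = 2: 9/7
a_3 = 1: 13/10

13/10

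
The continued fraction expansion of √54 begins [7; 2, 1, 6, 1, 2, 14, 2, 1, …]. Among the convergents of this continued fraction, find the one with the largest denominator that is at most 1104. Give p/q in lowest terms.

List convergents until the denominator exceeds the bound:
a_0 = 7: 7/1  (≤ bound)
a_1 = 2: 15/2  (≤ bound)
a_2 = 1: 22/3  (≤ bound)
a_3 = 6: 147/20  (≤ bound)
a_4 = 1: 169/23  (≤ bound)
a_5 = 2: 485/66  (≤ bound)
a_6 = 14: 6959/947  (≤ bound)
a_7 = 2: 14403/1960  (> 1104, stop)

6959/947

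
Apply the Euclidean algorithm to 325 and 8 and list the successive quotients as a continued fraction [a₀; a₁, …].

325 = 40·8 + 5, so a_0 = 40
8 = 1·5 + 3, so a_1 = 1
5 = 1·3 + 2, so a_2 = 1
3 = 1·2 + 1, so a_3 = 1
2 = 2·1 + 0, so a_4 = 2

[40; 1, 1, 1, 2]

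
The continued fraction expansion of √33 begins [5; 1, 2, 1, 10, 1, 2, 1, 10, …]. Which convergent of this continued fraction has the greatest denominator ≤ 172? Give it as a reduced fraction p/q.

787/137

List convergents until the denominator exceeds the bound:
a_0 = 5: 5/1  (≤ bound)
a_1 = 1: 6/1  (≤ bound)
a_2 = 2: 17/3  (≤ bound)
a_3 = 1: 23/4  (≤ bound)
a_4 = 10: 247/43  (≤ bound)
a_5 = 1: 270/47  (≤ bound)
a_6 = 2: 787/137  (≤ bound)
a_7 = 1: 1057/184  (> 172, stop)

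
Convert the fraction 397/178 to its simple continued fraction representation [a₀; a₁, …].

397 ÷ 178 → quotient 2, remainder 41
178 ÷ 41 → quotient 4, remainder 14
41 ÷ 14 → quotient 2, remainder 13
14 ÷ 13 → quotient 1, remainder 1
13 ÷ 1 → quotient 13, remainder 0

[2; 4, 2, 1, 13]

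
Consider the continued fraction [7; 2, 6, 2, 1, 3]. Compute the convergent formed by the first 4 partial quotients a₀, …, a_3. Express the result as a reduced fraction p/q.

Build up convergents one term at a time:
a_0 = 7: 7/1
a_1 = 2: 15/2
a_2 = 6: 97/13
a_3 = 2: 209/28

209/28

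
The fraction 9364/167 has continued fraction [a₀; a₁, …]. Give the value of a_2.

Run the Euclidean algorithm, recording each quotient:
9364 ÷ 167 → quotient 56, remainder 12
167 ÷ 12 → quotient 13, remainder 11
12 ÷ 11 → quotient 1, remainder 1

1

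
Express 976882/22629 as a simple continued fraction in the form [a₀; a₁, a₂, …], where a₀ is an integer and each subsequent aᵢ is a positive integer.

[43; 5, 1, 9, 15, 4, 6]

Run the Euclidean algorithm, recording each quotient:
976882 = 43·22629 + 3835, so a_0 = 43
22629 = 5·3835 + 3454, so a_1 = 5
3835 = 1·3454 + 381, so a_2 = 1
3454 = 9·381 + 25, so a_3 = 9
381 = 15·25 + 6, so a_4 = 15
25 = 4·6 + 1, so a_5 = 4
6 = 6·1 + 0, so a_6 = 6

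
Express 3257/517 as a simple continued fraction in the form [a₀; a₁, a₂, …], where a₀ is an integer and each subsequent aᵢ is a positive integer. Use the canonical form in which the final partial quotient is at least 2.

[6; 3, 2, 1, 51]

Apply division with remainder until the remainder is 0:
3257 ÷ 517 → quotient 6, remainder 155
517 ÷ 155 → quotient 3, remainder 52
155 ÷ 52 → quotient 2, remainder 51
52 ÷ 51 → quotient 1, remainder 1
51 ÷ 1 → quotient 51, remainder 0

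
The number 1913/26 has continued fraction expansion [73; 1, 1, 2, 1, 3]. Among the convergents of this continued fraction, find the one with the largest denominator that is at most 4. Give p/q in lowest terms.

List convergents until the denominator exceeds the bound:
a_0 = 73: 73/1  (≤ bound)
a_1 = 1: 74/1  (≤ bound)
a_2 = 1: 147/2  (≤ bound)
a_3 = 2: 368/5  (> 4, stop)

147/2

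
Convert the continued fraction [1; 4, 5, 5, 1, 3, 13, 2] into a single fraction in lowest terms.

a_0 = 1: 1/1
a_1 = 4: 5/4
a_2 = 5: 26/21
a_3 = 5: 135/109
a_4 = 1: 161/130
a_5 = 3: 618/499
a_6 = 13: 8195/6617
a_7 = 2: 17008/13733

17008/13733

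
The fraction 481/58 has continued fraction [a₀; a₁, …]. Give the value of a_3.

481 ÷ 58 → quotient 8, remainder 17
58 ÷ 17 → quotient 3, remainder 7
17 ÷ 7 → quotient 2, remainder 3
7 ÷ 3 → quotient 2, remainder 1

2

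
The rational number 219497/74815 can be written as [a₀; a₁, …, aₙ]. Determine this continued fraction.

Run the Euclidean algorithm, recording each quotient:
219497 ÷ 74815 → quotient 2, remainder 69867
74815 ÷ 69867 → quotient 1, remainder 4948
69867 ÷ 4948 → quotient 14, remainder 595
4948 ÷ 595 → quotient 8, remainder 188
595 ÷ 188 → quotient 3, remainder 31
188 ÷ 31 → quotient 6, remainder 2
31 ÷ 2 → quotient 15, remainder 1
2 ÷ 1 → quotient 2, remainder 0

[2; 1, 14, 8, 3, 6, 15, 2]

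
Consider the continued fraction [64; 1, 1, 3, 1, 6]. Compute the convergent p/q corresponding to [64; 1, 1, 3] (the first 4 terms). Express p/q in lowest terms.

452/7

Start with 3.
1 + 1/(3/1) = 1 + 1/3 = 4/3
1 + 1/(4/3) = 1 + 3/4 = 7/4
64 + 1/(7/4) = 64 + 4/7 = 452/7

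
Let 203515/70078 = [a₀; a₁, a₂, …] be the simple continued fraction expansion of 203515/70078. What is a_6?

1

Repeatedly divide and take the remainder:
⌊203515/70078⌋ = 2, remainder 63359
⌊70078/63359⌋ = 1, remainder 6719
⌊63359/6719⌋ = 9, remainder 2888
⌊6719/2888⌋ = 2, remainder 943
⌊2888/943⌋ = 3, remainder 59
⌊943/59⌋ = 15, remainder 58
⌊59/58⌋ = 1, remainder 1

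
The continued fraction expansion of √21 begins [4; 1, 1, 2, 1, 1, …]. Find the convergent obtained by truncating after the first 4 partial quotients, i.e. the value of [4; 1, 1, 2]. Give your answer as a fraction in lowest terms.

Work from the innermost term outward:
Start with 2.
1 + 1/(2/1) = 1 + 1/2 = 3/2
1 + 1/(3/2) = 1 + 2/3 = 5/3
4 + 1/(5/3) = 4 + 3/5 = 23/5

23/5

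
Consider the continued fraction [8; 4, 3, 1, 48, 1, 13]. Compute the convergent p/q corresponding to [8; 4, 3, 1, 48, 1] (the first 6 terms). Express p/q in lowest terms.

6967/846

Compute successive convergents:
a_0 = 8: 8/1
a_1 = 4: 33/4
a_2 = 3: 107/13
a_3 = 1: 140/17
a_4 = 48: 6827/829
a_5 = 1: 6967/846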